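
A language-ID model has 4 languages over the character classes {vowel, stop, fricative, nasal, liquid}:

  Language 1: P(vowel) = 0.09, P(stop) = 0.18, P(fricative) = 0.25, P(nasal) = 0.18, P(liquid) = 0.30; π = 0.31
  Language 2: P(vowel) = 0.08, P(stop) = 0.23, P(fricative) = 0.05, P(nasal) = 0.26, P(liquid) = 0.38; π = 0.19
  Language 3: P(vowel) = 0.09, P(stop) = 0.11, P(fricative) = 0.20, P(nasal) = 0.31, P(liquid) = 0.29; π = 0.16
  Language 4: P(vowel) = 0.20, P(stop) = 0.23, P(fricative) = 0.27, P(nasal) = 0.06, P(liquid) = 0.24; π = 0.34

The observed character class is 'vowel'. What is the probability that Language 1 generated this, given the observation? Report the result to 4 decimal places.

0.2223

By Bayes' theorem, P(k | x) = P(Z=k) f_k(x) / Σ_j P(Z=j) f_j(x).
Component likelihoods at x = 'vowel':
  f_1 = 0.09
  f_2 = 0.08
  f_3 = 0.09
  f_4 = 0.2
Weight by the priors:
  P(Z=1)·f_1 = 0.31 × 0.09 = 0.0279
  P(Z=2)·f_2 = 0.19 × 0.08 = 0.0152
  P(Z=3)·f_3 = 0.16 × 0.09 = 0.0144
  P(Z=4)·f_4 = 0.34 × 0.2 = 0.068
Evidence: 0.0279 + 0.0152 + 0.0144 + 0.068 = 0.1255
P(Language 1 | 'vowel') ≈ 0.2223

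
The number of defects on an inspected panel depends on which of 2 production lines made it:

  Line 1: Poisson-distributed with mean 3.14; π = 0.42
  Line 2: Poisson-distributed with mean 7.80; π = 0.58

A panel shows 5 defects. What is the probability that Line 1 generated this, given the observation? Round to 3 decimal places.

0.447

Posterior ∝ prior × likelihood, so P(k | x) ∝ π_k f_k(x); normalise over all components.
Poisson probabilities:
  L_1 = 0.110099
  L_2 = 0.0985814
Unnormalised posteriors:
  π_1·L_1 = 0.42 × 0.110099 = 0.0462415
  π_2·L_2 = 0.58 × 0.0985814 = 0.0571772
Evidence: 0.0462415 + 0.0571772 = 0.103419
Responsibility of Line 1: 0.0462415 / 0.103419 ≈ 0.447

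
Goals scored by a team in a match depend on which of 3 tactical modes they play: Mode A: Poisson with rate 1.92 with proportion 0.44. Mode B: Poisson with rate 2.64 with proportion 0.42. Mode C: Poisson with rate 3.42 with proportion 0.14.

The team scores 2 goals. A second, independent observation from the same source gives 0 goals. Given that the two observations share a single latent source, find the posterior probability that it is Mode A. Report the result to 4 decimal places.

0.6767

Apply Bayes' rule: the posterior for each component is proportional to its prior times its likelihood at x.
Since both observations come from the same component, the likelihood for component k is f_k(x₁)·f_k(x₂).
  p_A = [e^(−1.92)·1.92^2/2! = 0.270226] × [0.146607] = 0.039617
  p_B = [e^(−2.64)·2.64^2/2! = 0.24868] × [0.0713613] = 0.0177461
  p_C = [e^(−3.42)·3.42^2/2! = 0.191309] × [0.0327124] = 0.00625818
Multiply by the mixture weights:
  w_A·p_A = 0.44 × 0.039617 = 0.0174315
  w_B·p_B = 0.42 × 0.0177461 = 0.00745336
  w_C·p_C = 0.14 × 0.00625818 = 0.000876145
Marginal: 0.0174315 + 0.00745336 + 0.000876145 = 0.025761
Responsibility of Mode A: 0.0174315 / 0.025761 ≈ 0.6767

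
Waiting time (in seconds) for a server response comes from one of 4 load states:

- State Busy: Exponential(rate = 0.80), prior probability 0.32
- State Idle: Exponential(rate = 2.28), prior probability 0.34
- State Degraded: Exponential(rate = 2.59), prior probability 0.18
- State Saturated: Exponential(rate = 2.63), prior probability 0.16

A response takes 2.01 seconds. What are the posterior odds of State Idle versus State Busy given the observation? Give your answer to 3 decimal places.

Since P(k|x) ∝ w_k f_k(x), the posterior odds are w_i f_i(x) / (w_j f_j(x)).
Exponential densities:
  L_Busy = 0.16023
  L_Idle = 0.0233158
  L_Degraded = 0.0142039
  L_Saturated = 0.013309
Posterior odds = (w_Idle·L_Idle) / (w_Busy·L_Busy) = (0.34·0.0233158) / (0.32·0.16023) = 0.00792737 / 0.0512737 ≈ 0.155

0.155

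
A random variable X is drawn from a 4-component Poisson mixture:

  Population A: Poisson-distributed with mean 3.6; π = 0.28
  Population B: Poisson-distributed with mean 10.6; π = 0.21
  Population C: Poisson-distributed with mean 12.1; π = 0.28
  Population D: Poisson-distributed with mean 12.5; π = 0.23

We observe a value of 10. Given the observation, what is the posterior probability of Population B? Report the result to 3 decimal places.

Apply Bayes' rule: the posterior for each component is proportional to its prior times its likelihood at x.
Evaluate each component's likelihood at the observed value:
  L_A = e^(−3.6)·3.6^10/10! = 0.00275297
  L_B = e^(−10.6)·10.6^10/10! = 0.122963
  L_C = e^(−12.1)·12.1^10/10! = 0.103069
  L_D = e^(−12.5)·12.5^10/10! = 0.0956436
Unnormalised posteriors:
  w_A·L_A = 0.28 × 0.00275297 = 0.000770832
  w_B·L_B = 0.21 × 0.122963 = 0.0258222
  w_C·L_C = 0.28 × 0.103069 = 0.0288593
  w_D·L_D = 0.23 × 0.0956436 = 0.021998
Marginal: 0.000770832 + 0.0258222 + 0.0288593 + 0.021998 = 0.0774504
Responsibility of Population B: 0.0258222 / 0.0774504 ≈ 0.333

0.333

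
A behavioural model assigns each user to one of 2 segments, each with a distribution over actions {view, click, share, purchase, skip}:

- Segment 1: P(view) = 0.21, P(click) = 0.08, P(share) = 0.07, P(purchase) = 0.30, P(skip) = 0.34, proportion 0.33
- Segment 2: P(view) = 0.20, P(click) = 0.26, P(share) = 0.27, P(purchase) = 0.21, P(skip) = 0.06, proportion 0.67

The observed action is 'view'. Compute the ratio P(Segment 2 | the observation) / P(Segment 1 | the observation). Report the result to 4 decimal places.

Posterior odds = (π_i f_i(x)) / (π_j f_j(x)); the normalising sum cancels.
Component likelihoods at x = 'view':
  L_1 = 0.21
  L_2 = 0.2
Posterior odds = (π_2·L_2) / (π_1·L_1) = (0.67·0.2) / (0.33·0.21) = 0.134 / 0.0693 ≈ 1.9336

1.9336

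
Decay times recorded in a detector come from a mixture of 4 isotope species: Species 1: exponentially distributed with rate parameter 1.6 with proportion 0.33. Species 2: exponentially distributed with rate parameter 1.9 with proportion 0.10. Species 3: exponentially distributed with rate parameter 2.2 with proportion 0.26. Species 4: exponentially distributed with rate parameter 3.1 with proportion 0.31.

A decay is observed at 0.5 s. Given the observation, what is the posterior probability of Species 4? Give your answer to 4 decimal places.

Posterior ∝ prior × likelihood, so P(k | x) ∝ w_k f_k(x); normalise over all components.
Component likelihoods at x = 0.5 s:
  f_1 = 0.718926
  f_2 = 0.734808
  f_3 = 0.732316
  f_4 = 0.657969
Prior × likelihood for each component:
  w_1·f_1 = 0.33 × 0.718926 = 0.237246
  w_2·f_2 = 0.10 × 0.734808 = 0.0734808
  w_3·f_3 = 0.26 × 0.732316 = 0.190402
  w_4·f_4 = 0.31 × 0.657969 = 0.20397
Evidence: 0.237246 + 0.0734808 + 0.190402 + 0.20397 = 0.705099
So the posterior for Species 4 is 0.20397 / 0.705099 ≈ 0.2893.

0.2893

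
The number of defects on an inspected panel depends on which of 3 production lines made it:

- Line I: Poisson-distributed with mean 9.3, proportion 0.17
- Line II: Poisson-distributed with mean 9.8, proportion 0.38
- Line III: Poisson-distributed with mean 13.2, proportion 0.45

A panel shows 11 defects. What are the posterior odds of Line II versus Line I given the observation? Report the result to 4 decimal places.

2.4119

Posterior odds = (π_i f_i(x)) / (π_j f_j(x)); the normalising sum cancels.
Evaluate each component's likelihood at the observed value:
  L_I = 0.10309
  L_II = 0.111236
  L_III = 0.0982812
Posterior odds = (π_II·L_II) / (π_I·L_I) = (0.38·0.111236) / (0.17·0.10309) = 0.0422697 / 0.0175254 ≈ 2.4119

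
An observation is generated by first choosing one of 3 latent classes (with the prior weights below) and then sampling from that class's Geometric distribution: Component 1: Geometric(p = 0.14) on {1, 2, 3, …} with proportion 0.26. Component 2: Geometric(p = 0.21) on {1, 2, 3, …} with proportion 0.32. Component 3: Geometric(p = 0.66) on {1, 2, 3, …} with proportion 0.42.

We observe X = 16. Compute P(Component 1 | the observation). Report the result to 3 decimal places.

0.659

By Bayes' theorem, P(k | x) = w_k f_k(x) / Σ_j w_j f_j(x).
Geometric probabilities:
  f_1 = 0.0145749
  f_2 = 0.00611823
  f_3 = 6.19053e-08
Weight by the priors:
  w_1·f_1 = 0.26 × 0.0145749 = 0.00378947
  w_2·f_2 = 0.32 × 0.00611823 = 0.00195783
  w_3·f_3 = 0.42 × 6.19053e-08 = 2.60002e-08
Sum: 0.00378947 + 0.00195783 + 2.60002e-08 = 0.00574733
So the posterior for Component 1 is 0.00378947 / 0.00574733 ≈ 0.659.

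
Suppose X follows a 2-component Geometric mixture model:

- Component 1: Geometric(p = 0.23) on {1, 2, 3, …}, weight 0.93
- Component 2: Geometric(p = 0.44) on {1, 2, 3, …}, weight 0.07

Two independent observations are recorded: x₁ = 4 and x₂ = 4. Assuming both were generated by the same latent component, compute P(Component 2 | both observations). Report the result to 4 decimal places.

P(component k | x) = w_k·f_k(x) / marginal(x), where marginal(x) = Σ_j w_j·f_j(x).
Since both observations come from the same component, the likelihood for component k is f_k(x₁)·f_k(x₂).
  L_1 = [0.105003] × [0.105003] = 0.0110255
  L_2 = [0.077271] × [0.077271] = 0.00597081
Unnormalised posteriors:
  w_1·L_1 = 0.93 × 0.0110255 = 0.0102538
  w_2·L_2 = 0.07 × 0.00597081 = 0.000417957
Sum: 0.0102538 + 0.000417957 = 0.0106717
P(Component 2 | x) ≈ 0.0392

0.0392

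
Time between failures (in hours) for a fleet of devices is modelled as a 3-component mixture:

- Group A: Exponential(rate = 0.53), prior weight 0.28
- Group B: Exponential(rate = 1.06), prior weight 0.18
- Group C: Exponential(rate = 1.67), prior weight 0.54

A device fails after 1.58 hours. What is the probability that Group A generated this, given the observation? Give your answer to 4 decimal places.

The responsibility of component k is π_k f_k(x) divided by Σ_j π_j f_j(x).
Exponential densities:
  p_A = 0.53·e^(−0.53·1.58) = 0.53·e^(−0.8374) = 0.229402
  p_B = 1.06·e^(−1.06·1.58) = 1.06·e^(−1.6748) = 0.198586
  p_C = 1.67·e^(−1.67·1.58) = 1.67·e^(−2.6386) = 0.11934
Prior × likelihood for each component:
  π_A·p_A = 0.28 × 0.229402 = 0.0642326
  π_B·p_B = 0.18 × 0.198586 = 0.0357455
  π_C·p_C = 0.54 × 0.11934 = 0.0644438
Normaliser: 0.0642326 + 0.0357455 + 0.0644438 = 0.164422
P(Group A | x) = 0.0642326 / 0.164422 ≈ 0.3907

0.3907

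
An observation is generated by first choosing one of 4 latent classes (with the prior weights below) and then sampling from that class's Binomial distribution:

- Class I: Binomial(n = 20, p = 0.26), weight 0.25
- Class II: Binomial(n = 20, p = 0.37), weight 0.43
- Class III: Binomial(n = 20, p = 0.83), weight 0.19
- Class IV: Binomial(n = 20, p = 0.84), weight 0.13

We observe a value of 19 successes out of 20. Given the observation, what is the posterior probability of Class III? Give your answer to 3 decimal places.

0.553

Posterior ∝ prior × likelihood, so P(k | x) ∝ π_k f_k(x); normalise over all components.
Evaluate each component's likelihood at the observed value:
  f_I = C(20,19)·0.26^19·0.74^1 = 20·7.66467e-12·0.74 = 1.13437e-10
  f_II = C(20,19)·0.37^19·0.63^1 = 20·6.24932e-09·0.63 = 7.87414e-08
  f_III = C(20,19)·0.83^19·0.17^1 = 20·0.0290057·0.17 = 0.0986195
  f_IV = C(20,19)·0.84^19·0.16^1 = 20·0.0364172·0.16 = 0.116535
Prior × likelihood for each component:
  π_I·f_I = 0.25 × 1.13437e-10 = 2.83593e-11
  π_II·f_II = 0.43 × 7.87414e-08 = 3.38588e-08
  π_III·f_III = 0.19 × 0.0986195 = 0.0187377
  π_IV·f_IV = 0.13 × 0.116535 = 0.0151496
Evidence: 2.83593e-11 + 3.38588e-08 + 0.0187377 + 0.0151496 = 0.0338873
P(Class III | the observation) = 0.0187377 / 0.0338873 ≈ 0.553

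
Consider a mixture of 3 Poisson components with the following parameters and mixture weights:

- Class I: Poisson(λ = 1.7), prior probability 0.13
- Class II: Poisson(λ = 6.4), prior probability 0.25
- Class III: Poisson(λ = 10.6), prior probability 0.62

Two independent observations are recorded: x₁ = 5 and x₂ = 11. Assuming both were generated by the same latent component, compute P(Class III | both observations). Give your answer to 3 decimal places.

0.641

By Bayes' theorem, P(k | x) = w_k f_k(x) / Σ_j w_j f_j(x).
Since both observations come from the same component, the likelihood for component k is f_k(x₁)·f_k(x₂).
  L_I = [0.0216154] × [1.56849e-06] = 3.39035e-08
  L_II = [0.148674] × [0.0307142] = 0.00456639
  L_III = [0.027786] × [0.118492] = 0.00329241
Multiply by the mixture weights:
  w_I·L_I = 0.13 × 3.39035e-08 = 4.40746e-09
  w_II·L_II = 0.25 × 0.00456639 = 0.0011416
  w_III·L_III = 0.62 × 0.00329241 = 0.00204129
Normaliser: 4.40746e-09 + 0.0011416 + 0.00204129 = 0.0031829
Responsibility of Class III: 0.00204129 / 0.0031829 ≈ 0.641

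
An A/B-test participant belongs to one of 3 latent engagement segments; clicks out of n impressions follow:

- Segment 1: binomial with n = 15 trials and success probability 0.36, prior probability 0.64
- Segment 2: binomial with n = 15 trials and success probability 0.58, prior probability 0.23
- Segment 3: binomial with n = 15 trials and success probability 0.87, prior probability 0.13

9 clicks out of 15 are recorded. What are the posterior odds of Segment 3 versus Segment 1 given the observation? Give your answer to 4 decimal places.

0.0401

Posterior odds = (P(Z=i) f_i(x)) / (P(Z=j) f_j(x)); the normalising sum cancels.
Binomial probabilities:
  L_1 = C(15,9)·0.36^9·0.64^6 = 5005·0.00010156·0.0687195 = 0.0349306
  L_2 = C(15,9)·0.58^9·0.42^6 = 5005·0.00742766·0.00548903 = 0.204057
  L_3 = C(15,9)·0.87^9·0.13^6 = 5005·0.285544·4.82681e-06 = 0.00689823
Posterior odds = (P(Z=3)·L_3) / (P(Z=1)·L_1) = (0.13·0.00689823) / (0.64·0.0349306) = 0.000896769 / 0.0223556 ≈ 0.0401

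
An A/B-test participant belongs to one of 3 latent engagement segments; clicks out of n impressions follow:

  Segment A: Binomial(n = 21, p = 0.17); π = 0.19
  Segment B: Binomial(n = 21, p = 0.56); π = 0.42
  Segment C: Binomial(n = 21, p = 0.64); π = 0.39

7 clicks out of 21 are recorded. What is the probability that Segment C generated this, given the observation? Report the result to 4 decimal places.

0.0742

Apply Bayes' rule: the posterior for each component is proportional to its prior times its likelihood at x.
Evaluate each component's likelihood at the observed value:
  p_A = C(21,7)·0.17^7·0.83^14 = 116280·4.10339e-06·0.0736365 = 0.0351351
  p_B = C(21,7)·0.56^7·0.44^14 = 116280·0.0172709·1.01938e-05 = 0.0204719
  p_C = C(21,7)·0.64^7·0.36^14 = 116280·0.0439805·6.14094e-07 = 0.00314051
Unnormalised posteriors:
  w_A·p_A = 0.19 × 0.0351351 = 0.00667566
  w_B·p_B = 0.42 × 0.0204719 = 0.00859821
  w_C·p_C = 0.39 × 0.00314051 = 0.0012248
Denominator: 0.00667566 + 0.00859821 + 0.0012248 = 0.0164987
P(Segment C | 7 clicks out of 21) ≈ 0.0742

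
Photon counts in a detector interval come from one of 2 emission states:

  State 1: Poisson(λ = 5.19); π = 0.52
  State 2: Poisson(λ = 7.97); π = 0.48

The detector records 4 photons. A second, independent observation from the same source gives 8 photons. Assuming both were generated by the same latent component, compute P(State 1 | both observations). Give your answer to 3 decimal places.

By Bayes' theorem, P(k | x) = π_k f_k(x) / Σ_j π_j f_j(x).
Since both observations come from the same component, the likelihood for component k is f_k(x₁)·f_k(x₂).
  L_1 = [e^(−5.19)·5.19^4/4! = 0.16845] × [0.0727495] = 0.0122546
  L_2 = [e^(−7.97)·7.97^4/4! = 0.0581159] × [0.139579] = 0.00811174
Prior × likelihood for each component:
  π_1·L_1 = 0.52 × 0.0122546 = 0.0063724
  π_2·L_2 = 0.48 × 0.00811174 = 0.00389364
Evidence: 0.0063724 + 0.00389364 = 0.010266
So the posterior for State 1 is 0.0063724 / 0.010266 ≈ 0.621.

0.621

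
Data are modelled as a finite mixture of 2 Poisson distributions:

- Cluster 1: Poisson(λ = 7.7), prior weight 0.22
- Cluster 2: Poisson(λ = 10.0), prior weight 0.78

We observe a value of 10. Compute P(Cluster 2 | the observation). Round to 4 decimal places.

Posterior ∝ prior × likelihood, so P(k | x) ∝ π_k f_k(x); normalise over all components.
Evaluate each component's likelihood at the observed value:
  p_1 = e^(−7.7)·7.7^10/10! = 0.0914275
  p_2 = e^(−10.0)·10.0^10/10! = 0.12511
Prior × likelihood for each component:
  π_1·p_1 = 0.22 × 0.0914275 = 0.020114
  π_2·p_2 = 0.78 × 0.12511 = 0.0975858
Marginal: 0.020114 + 0.0975858 = 0.1177
So the posterior for Cluster 2 is 0.0975858 / 0.1177 ≈ 0.8291.

0.8291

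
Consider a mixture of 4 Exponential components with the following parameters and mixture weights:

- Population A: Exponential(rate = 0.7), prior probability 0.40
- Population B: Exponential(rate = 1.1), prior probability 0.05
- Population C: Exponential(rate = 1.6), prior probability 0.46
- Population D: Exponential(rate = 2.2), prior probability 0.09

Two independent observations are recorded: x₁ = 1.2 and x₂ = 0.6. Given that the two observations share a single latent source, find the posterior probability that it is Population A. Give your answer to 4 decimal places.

0.4018

Posterior ∝ prior × likelihood, so P(k | x) ∝ P(Z=k) f_k(x); normalise over all components.
Since both observations come from the same component, the likelihood for component k is f_k(x₁)·f_k(x₂).
  L_A = [0.7·e^(−0.7·1.2) = 0.7·e^(−0.8400) = 0.302197] × [0.459933] = 0.13899
  L_B = [1.1·e^(−1.1·1.2) = 1.1·e^(−1.3200) = 0.293849] × [0.568536] = 0.167064
  L_C = [1.6·e^(−1.6·1.2) = 1.6·e^(−1.9200) = 0.234571] × [0.612629] = 0.143705
  L_D = [2.2·e^(−2.2·1.2) = 2.2·e^(−2.6400) = 0.156995] × [0.587698] = 0.0922655
Weight by the priors:
  P(Z=A)·L_A = 0.40 × 0.13899 = 0.0555962
  P(Z=B)·L_B = 0.05 × 0.167064 = 0.00835319
  P(Z=C)·L_C = 0.46 × 0.143705 = 0.0661043
  P(Z=D)·L_D = 0.09 × 0.0922655 = 0.00830389
Denominator: 0.0555962 + 0.00835319 + 0.0661043 + 0.00830389 = 0.138358
Responsibility of Population A: 0.0555962 / 0.138358 ≈ 0.4018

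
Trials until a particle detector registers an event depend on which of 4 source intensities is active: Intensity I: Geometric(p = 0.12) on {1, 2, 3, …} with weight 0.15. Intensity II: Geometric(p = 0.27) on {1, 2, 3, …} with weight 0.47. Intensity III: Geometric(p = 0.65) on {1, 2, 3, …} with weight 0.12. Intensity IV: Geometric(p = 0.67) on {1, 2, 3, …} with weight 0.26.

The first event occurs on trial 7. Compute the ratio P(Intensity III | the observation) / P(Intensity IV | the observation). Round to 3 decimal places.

Posterior odds = (P(Z=i) f_i(x)) / (P(Z=j) f_j(x)); the normalising sum cancels.
Component likelihoods at x = 7:
  p_I = 0.12·(1−0.12)^6 = 0.12·0.464404 = 0.0557285
  p_II = 0.27·(1−0.27)^6 = 0.27·0.151334 = 0.0408602
  p_III = 0.65·(1−0.65)^6 = 0.65·0.00183827 = 0.00119487
  p_IV = 0.67·(1−0.67)^6 = 0.67·0.00129147 = 0.000865284
0.000143385 / 0.000224974 ≈ 0.637

0.637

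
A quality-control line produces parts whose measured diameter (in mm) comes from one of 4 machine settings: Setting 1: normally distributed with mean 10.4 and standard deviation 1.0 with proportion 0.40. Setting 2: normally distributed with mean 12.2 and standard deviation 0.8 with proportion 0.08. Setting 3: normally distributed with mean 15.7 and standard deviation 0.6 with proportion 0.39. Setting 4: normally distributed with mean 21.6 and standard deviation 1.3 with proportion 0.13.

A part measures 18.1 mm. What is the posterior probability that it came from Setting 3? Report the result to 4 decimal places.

0.0756

P(component k | x) = P(Z=k)·f_k(x) / marginal(x), where marginal(x) = Σ_j P(Z=j)·f_j(x).
Component likelihoods at x = 18.1 mm:
  p_1 = 5.32415e-14
  p_2 = 7.70985e-13
  p_3 = 0.00022305
  p_4 = 0.00818409
Prior × likelihood for each component:
  P(Z=1)·p_1 = 0.40 × 5.32415e-14 = 2.12966e-14
  P(Z=2)·p_2 = 0.08 × 7.70985e-13 = 6.16788e-14
  P(Z=3)·p_3 = 0.39 × 0.00022305 = 8.69896e-05
  P(Z=4)·p_4 = 0.13 × 0.00818409 = 0.00106393
Marginal: 2.12966e-14 + 6.16788e-14 + 8.69896e-05 + 0.00106393 = 0.00115092
So the posterior for Setting 3 is 8.69896e-05 / 0.00115092 ≈ 0.0756.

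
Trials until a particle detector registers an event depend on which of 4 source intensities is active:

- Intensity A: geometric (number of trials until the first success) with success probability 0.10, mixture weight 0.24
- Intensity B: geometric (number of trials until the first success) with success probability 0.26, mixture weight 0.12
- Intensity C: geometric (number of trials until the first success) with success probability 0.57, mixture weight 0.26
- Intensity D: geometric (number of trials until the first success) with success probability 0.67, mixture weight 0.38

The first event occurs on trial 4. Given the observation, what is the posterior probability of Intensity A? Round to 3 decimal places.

Posterior ∝ prior × likelihood, so P(k | x) ∝ w_k f_k(x); normalise over all components.
Component likelihoods at x = 4:
  f_A = 0.0729
  f_B = 0.105358
  f_C = 0.045319
  f_D = 0.0240778
Weight by the priors:
  w_A·f_A = 0.24 × 0.0729 = 0.017496
  w_B·f_B = 0.12 × 0.105358 = 0.012643
  w_C·f_C = 0.26 × 0.045319 = 0.0117829
  w_D·f_D = 0.38 × 0.0240778 = 0.00914956
Evidence: 0.017496 + 0.012643 + 0.0117829 + 0.00914956 = 0.0510715
P(Intensity A | data) ≈ 0.343

0.343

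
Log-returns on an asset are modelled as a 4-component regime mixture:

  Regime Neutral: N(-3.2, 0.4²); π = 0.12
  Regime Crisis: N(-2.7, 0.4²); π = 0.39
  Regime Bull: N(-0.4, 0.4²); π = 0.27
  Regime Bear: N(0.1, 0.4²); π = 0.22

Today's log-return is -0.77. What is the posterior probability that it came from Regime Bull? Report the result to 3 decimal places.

Apply Bayes' rule: the posterior for each component is proportional to its prior times its likelihood at x.
Normal densities:
  f_Neutral = (1/(0.4·√(2π)))·exp(−(-0.77−-3.2)²/(2·0.4²)) = 0.997356·exp(-18.45281) = 9.65818e-09
  f_Crisis = (1/(0.4·√(2π)))·exp(−(-0.77−-2.7)²/(2·0.4²)) = 0.997356·exp(-11.64031) = 8.78065e-06
  f_Bull = (1/(0.4·√(2π)))·exp(−(-0.77−-0.4)²/(2·0.4²)) = 0.997356·exp(-0.42781) = 0.65021
  f_Bear = (1/(0.4·√(2π)))·exp(−(-0.77−0.1)²/(2·0.4²)) = 0.997356·exp(-2.36531) = 0.0936716
Multiply by the mixture weights:
  π_Neutral·f_Neutral = 0.12 × 9.65818e-09 = 1.15898e-09
  π_Crisis·f_Crisis = 0.39 × 8.78065e-06 = 3.42445e-06
  π_Bull·f_Bull = 0.27 × 0.65021 = 0.175557
  π_Bear·f_Bear = 0.22 × 0.0936716 = 0.0206078
Normaliser: 1.15898e-09 + 3.42445e-06 + 0.175557 + 0.0206078 = 0.196168
Responsibility of Regime Bull: 0.175557 / 0.196168 ≈ 0.895

0.895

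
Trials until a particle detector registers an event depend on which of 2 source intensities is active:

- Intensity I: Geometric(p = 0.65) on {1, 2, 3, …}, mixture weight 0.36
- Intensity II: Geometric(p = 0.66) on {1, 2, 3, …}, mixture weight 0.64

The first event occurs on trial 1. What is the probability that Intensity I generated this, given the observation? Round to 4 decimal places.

0.3565

Posterior ∝ prior × likelihood, so P(k | x) ∝ π_k f_k(x); normalise over all components.
Geometric probabilities:
  p_I = 0.65
  p_II = 0.66
Prior × likelihood for each component:
  π_I·p_I = 0.36 × 0.65 = 0.234
  π_II·p_II = 0.64 × 0.66 = 0.4224
Marginal: 0.234 + 0.4224 = 0.6564
Responsibility of Intensity I: 0.234 / 0.6564 ≈ 0.3565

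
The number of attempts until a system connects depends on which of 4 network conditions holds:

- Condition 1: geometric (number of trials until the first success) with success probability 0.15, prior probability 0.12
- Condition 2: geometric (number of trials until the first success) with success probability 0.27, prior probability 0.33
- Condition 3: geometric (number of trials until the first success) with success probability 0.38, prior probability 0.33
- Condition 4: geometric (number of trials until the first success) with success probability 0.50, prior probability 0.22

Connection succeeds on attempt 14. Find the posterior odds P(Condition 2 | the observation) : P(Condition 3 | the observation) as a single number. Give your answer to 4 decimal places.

5.9386

Posterior odds = (w_i f_i(x)) / (w_j f_j(x)); the normalising sum cancels.
Geometric probabilities:
  L_1 = 0.15·(1−0.15)^13 = 0.15·0.120905 = 0.0181358
  L_2 = 0.27·(1−0.27)^13 = 0.27·0.0167185 = 0.00451399
  L_3 = 0.38·(1−0.38)^13 = 0.38·0.00200029 = 0.000760108
  L_4 = 0.50·(1−0.50)^13 = 0.50·0.00012207 = 6.10352e-05
Odds = (0.33/0.33) × (0.00451399/0.000760108) = 1 × 5.93862 ≈ 5.9386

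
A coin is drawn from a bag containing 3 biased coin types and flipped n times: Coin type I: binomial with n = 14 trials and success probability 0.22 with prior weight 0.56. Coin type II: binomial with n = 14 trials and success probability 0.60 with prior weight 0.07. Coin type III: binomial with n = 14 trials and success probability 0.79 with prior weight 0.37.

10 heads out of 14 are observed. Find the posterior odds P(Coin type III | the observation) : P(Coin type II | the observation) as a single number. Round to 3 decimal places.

6.288

The posterior odds equal the prior odds times the likelihood ratio: (P(Z=i)/P(Z=j))·(f_i(x)/f_j(x)).
Binomial probabilities:
  L_I = 9.841e-05
  L_II = 0.154948
  L_III = 0.184324
Odds = (0.37/0.07) × (0.184324/0.154948) = 5.28571 × 1.18959 ≈ 6.288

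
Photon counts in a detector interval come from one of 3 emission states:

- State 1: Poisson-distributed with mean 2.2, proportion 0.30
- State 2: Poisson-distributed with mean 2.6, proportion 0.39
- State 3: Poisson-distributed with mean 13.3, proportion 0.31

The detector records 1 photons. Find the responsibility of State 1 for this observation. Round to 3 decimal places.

Posterior ∝ prior × likelihood, so P(k | x) ∝ P(Z=k) f_k(x); normalise over all components.
Evaluate each component's likelihood at the observed value:
  p_1 = 0.243767
  p_2 = 0.193111
  p_3 = 2.22708e-05
Weight by the priors:
  P(Z=1)·p_1 = 0.30 × 0.243767 = 0.0731301
  P(Z=2)·p_2 = 0.39 × 0.193111 = 0.0753134
  P(Z=3)·p_3 = 0.31 × 2.22708e-05 = 6.90394e-06
Evidence: 0.0731301 + 0.0753134 + 6.90394e-06 = 0.14845
P(State 1 | data) ≈ 0.493

0.493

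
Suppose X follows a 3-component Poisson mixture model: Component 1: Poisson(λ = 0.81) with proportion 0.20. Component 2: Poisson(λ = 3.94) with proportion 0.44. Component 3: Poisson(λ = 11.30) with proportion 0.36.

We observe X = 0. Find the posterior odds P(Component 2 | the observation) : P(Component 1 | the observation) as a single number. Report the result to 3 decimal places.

The posterior odds equal the prior odds times the likelihood ratio: (π_i/π_j)·(f_i(x)/f_j(x)).
Component likelihoods at x = 0:
  f_1 = 0.444858
  f_2 = 0.0194482
  f_3 = 1.23729e-05
0.00855721 / 0.0889716 ≈ 0.096

0.096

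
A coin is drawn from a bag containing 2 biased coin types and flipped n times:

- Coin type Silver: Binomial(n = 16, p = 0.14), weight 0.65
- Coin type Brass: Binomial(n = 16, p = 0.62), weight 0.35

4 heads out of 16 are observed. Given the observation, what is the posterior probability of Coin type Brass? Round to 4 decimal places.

0.0113

The responsibility of component k is P(Z=k) f_k(x) divided by Σ_j P(Z=j) f_j(x).
Component likelihoods at x = 4 heads out of 16:
  L_Silver = 0.114437
  L_Brass = 0.00243804
Unnormalised posteriors:
  P(Z=Silver)·L_Silver = 0.65 × 0.114437 = 0.0743838
  P(Z=Brass)·L_Brass = 0.35 × 0.00243804 = 0.000853315
Evidence: 0.0743838 + 0.000853315 = 0.0752371
So the posterior for Coin type Brass is 0.000853315 / 0.0752371 ≈ 0.0113.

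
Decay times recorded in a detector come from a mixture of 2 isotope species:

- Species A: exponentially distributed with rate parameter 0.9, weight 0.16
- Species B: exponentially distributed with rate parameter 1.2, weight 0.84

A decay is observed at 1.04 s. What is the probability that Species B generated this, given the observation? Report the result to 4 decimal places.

By Bayes' theorem, P(k | x) = π_k f_k(x) / Σ_j π_j f_j(x).
Component likelihoods at x = 1.04 s:
  p_A = 0.9·e^(−0.9·1.04) = 0.9·e^(−0.9360) = 0.352974
  p_B = 1.2·e^(−1.2·1.04) = 1.2·e^(−1.2480) = 0.344494
Multiply by the mixture weights:
  π_A·p_A = 0.16 × 0.352974 = 0.0564759
  π_B·p_B = 0.84 × 0.344494 = 0.289375
Marginal: 0.0564759 + 0.289375 = 0.345851
P(Species B | 1.04 s) ≈ 0.8367

0.8367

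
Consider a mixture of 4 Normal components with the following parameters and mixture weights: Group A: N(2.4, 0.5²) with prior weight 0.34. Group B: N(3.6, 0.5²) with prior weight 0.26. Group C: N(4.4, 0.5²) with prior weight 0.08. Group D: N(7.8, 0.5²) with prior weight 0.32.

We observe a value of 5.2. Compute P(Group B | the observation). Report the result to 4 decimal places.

0.0653

Posterior ∝ prior × likelihood, so P(k | x) ∝ π_k f_k(x); normalise over all components.
Evaluate each component's likelihood at the observed value:
  L_A = 1.23652e-07
  L_B = 0.00476818
  L_C = 0.221842
  L_D = 1.07221e-06
Weight by the priors:
  π_A·L_A = 0.34 × 1.23652e-07 = 4.20418e-08
  π_B·L_B = 0.26 × 0.00476818 = 0.00123973
  π_C·L_C = 0.08 × 0.221842 = 0.0177473
  π_D·L_D = 0.32 × 1.07221e-06 = 3.43106e-07
Sum: 4.20418e-08 + 0.00123973 + 0.0177473 + 3.43106e-07 = 0.0189874
Responsibility of Group B: 0.00123973 / 0.0189874 ≈ 0.0653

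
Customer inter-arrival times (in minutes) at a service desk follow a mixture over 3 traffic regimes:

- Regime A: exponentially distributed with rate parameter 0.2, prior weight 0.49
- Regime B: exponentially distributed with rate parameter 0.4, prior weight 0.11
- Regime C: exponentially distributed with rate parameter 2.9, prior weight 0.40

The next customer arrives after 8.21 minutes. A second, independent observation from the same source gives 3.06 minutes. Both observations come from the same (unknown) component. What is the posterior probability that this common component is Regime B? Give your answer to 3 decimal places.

Apply Bayes' rule: the posterior for each component is proportional to its prior times its likelihood at x.
Since both observations come from the same component, the likelihood for component k is f_k(x₁)·f_k(x₂).
  f_A = [0.0387185] × [0.108453] = 0.00419914
  f_B = [0.0149912] × [0.117621] = 0.00176328
  f_C = [1.3252e-10] × [0.000405946] = 5.37959e-14
Unnormalised posteriors:
  π_A·f_A = 0.49 × 0.00419914 = 0.00205758
  π_B·f_B = 0.11 × 0.00176328 = 0.00019396
  π_C·f_C = 0.40 × 5.37959e-14 = 2.15184e-14
Normaliser: 0.00205758 + 0.00019396 + 2.15184e-14 = 0.00225154
So the posterior for Regime B is 0.00019396 / 0.00225154 ≈ 0.086.

0.086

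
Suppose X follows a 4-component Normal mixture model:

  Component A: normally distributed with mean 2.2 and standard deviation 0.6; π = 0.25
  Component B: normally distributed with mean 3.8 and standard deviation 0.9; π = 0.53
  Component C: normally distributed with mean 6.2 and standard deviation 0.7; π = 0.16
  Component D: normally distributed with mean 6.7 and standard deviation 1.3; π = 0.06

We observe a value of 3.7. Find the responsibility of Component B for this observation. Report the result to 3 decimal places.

0.964

The responsibility of component k is π_k f_k(x) divided by Σ_j π_j f_j(x).
Normal densities:
  p_A = 0.0292138
  p_B = 0.440541
  p_C = 0.000968449
  p_D = 0.0214073
Weight by the priors:
  π_A·p_A = 0.25 × 0.0292138 = 0.00730346
  π_B·p_B = 0.53 × 0.440541 = 0.233487
  π_C·p_C = 0.16 × 0.000968449 = 0.000154952
  π_D·p_D = 0.06 × 0.0214073 = 0.00128444
Sum: 0.00730346 + 0.233487 + 0.000154952 + 0.00128444 = 0.24223
Responsibility of Component B: 0.233487 / 0.24223 ≈ 0.964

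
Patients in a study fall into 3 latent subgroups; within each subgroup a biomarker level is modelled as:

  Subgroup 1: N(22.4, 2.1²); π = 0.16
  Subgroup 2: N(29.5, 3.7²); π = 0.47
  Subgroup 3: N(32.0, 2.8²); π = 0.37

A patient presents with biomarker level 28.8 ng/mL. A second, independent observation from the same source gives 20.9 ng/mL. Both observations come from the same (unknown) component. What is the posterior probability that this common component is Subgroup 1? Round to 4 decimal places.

Apply Bayes' rule: the posterior for each component is proportional to its prior times its likelihood at x.
Since both observations come from the same component, the likelihood for component k is f_k(x₁)·f_k(x₂).
  p_1 = [0.00182739] × [0.147198] = 0.000268988
  p_2 = [0.10591] × [0.00723726] = 0.000766496
  p_3 = [0.0741534] × [5.51012e-05] = 4.08594e-06
Multiply by the mixture weights:
  w_1·p_1 = 0.16 × 0.000268988 = 4.3038e-05
  w_2·p_2 = 0.47 × 0.000766496 = 0.000360253
  w_3·p_3 = 0.37 × 4.08594e-06 = 1.5118e-06
Evidence: 4.3038e-05 + 0.000360253 + 1.5118e-06 = 0.000404803
P(Subgroup 1 | x₁, x₂) ≈ 0.1063

0.1063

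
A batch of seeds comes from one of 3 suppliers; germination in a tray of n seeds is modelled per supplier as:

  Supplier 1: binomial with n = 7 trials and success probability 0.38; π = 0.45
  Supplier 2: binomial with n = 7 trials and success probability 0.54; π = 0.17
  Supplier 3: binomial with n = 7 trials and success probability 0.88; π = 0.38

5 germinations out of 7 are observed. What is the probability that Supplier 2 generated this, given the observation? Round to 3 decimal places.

Posterior ∝ prior × likelihood, so P(k | x) ∝ w_k f_k(x); normalise over all components.
Component likelihoods at x = 5 germinations out of 7:
  f_1 = C(7,5)·0.38^5·0.62^2 = 21·0.00792352·0.3844 = 0.0639618
  f_2 = C(7,5)·0.54^5·0.46^2 = 21·0.0459165·0.2116 = 0.204035
  f_3 = C(7,5)·0.88^5·0.12^2 = 21·0.527732·0.0144 = 0.159586
Prior × likelihood for each component:
  w_1·f_1 = 0.45 × 0.0639618 = 0.0287828
  w_2·f_2 = 0.17 × 0.204035 = 0.0346859
  w_3·f_3 = 0.38 × 0.159586 = 0.0606427
Evidence: 0.0287828 + 0.0346859 + 0.0606427 = 0.124111
Responsibility of Supplier 2: 0.0346859 / 0.124111 ≈ 0.279

0.279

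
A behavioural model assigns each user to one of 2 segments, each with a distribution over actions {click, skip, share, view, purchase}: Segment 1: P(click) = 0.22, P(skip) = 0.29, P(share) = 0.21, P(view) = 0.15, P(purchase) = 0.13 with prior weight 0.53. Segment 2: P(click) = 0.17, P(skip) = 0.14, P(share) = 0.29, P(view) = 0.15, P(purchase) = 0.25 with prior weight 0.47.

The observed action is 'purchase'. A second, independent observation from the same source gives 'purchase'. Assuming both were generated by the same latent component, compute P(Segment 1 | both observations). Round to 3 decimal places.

Posterior ∝ prior × likelihood, so P(k | x) ∝ π_k f_k(x); normalise over all components.
Since both observations come from the same component, the likelihood for component k is f_k(x₁)·f_k(x₂).
  L_1 = [0.13] × [0.13] = 0.0169
  L_2 = [0.25] × [0.25] = 0.0625
Prior × likelihood for each component:
  π_1·L_1 = 0.53 × 0.0169 = 0.008957
  π_2·L_2 = 0.47 × 0.0625 = 0.029375
Normaliser: 0.008957 + 0.029375 = 0.038332
So the posterior for Segment 1 is 0.008957 / 0.038332 ≈ 0.234.

0.234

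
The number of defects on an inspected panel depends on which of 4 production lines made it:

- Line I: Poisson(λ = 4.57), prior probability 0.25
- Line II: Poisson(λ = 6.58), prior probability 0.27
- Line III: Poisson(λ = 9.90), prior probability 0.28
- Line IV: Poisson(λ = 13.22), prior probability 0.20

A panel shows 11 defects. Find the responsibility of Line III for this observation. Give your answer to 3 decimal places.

Posterior ∝ prior × likelihood, so P(k | x) ∝ π_k f_k(x); normalise over all components.
Component likelihoods at x = 11 defects:
  p_I = e^(−4.57)·4.57^11/11! = 0.00471191
  p_II = e^(−6.58)·6.58^11/11! = 0.0348074
  p_III = e^(−9.90)·9.90^11/11! = 0.112542
  p_IV = e^(−13.22)·13.22^11/11! = 0.0979529
Multiply by the mixture weights:
  π_I·p_I = 0.25 × 0.00471191 = 0.00117798
  π_II·p_II = 0.27 × 0.0348074 = 0.00939799
  π_III·p_III = 0.28 × 0.112542 = 0.0315119
  π_IV·p_IV = 0.20 × 0.0979529 = 0.0195906
Denominator: 0.00117798 + 0.00939799 + 0.0315119 + 0.0195906 = 0.0616784
So the posterior for Line III is 0.0315119 / 0.0616784 ≈ 0.511.

0.511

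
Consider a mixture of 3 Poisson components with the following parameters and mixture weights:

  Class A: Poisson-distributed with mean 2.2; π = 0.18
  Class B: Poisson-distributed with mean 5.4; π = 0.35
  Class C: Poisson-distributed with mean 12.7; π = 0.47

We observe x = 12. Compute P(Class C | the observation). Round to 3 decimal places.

P(component k | x) = P(Z=k)·f_k(x) / marginal(x), where marginal(x) = Σ_j P(Z=j)·f_j(x).
Evaluate each component's likelihood at the observed value:
  f_A = e^(−2.2)·2.2^12/12! = 2.97363e-06
  f_B = e^(−5.4)·5.4^12/12! = 0.00579693
  f_C = e^(−12.7)·12.7^12/12! = 0.112142
Multiply by the mixture weights:
  P(Z=A)·f_A = 0.18 × 2.97363e-06 = 5.35254e-07
  P(Z=B)·f_B = 0.35 × 0.00579693 = 0.00202893
  P(Z=C)·f_C = 0.47 × 0.112142 = 0.0527067
Sum: 5.35254e-07 + 0.00202893 + 0.0527067 = 0.0547361
So the posterior for Class C is 0.0527067 / 0.0547361 ≈ 0.963.

0.963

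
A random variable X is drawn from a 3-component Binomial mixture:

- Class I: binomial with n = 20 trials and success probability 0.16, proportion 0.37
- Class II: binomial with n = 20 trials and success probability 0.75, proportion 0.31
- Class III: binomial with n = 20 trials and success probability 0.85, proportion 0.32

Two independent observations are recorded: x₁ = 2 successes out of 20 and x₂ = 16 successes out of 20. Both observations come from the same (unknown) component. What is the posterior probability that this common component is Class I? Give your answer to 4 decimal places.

0.2751

P(component k | x) = π_k·f_k(x) / marginal(x), where marginal(x) = Σ_j π_j·f_j(x).
Since both observations come from the same component, the likelihood for component k is f_k(x₁)·f_k(x₂).
  L_I = [0.210873] × [4.4497e-10] = 9.38321e-11
  L_II = [1.55524e-09] × [0.189685] = 2.95006e-10
  L_III = [2.02878e-13] × [0.182122] = 3.69484e-14
Weight by the priors:
  π_I·L_I = 0.37 × 9.38321e-11 = 3.47179e-11
  π_II·L_II = 0.31 × 2.95006e-10 = 9.14517e-11
  π_III·L_III = 0.32 × 3.69484e-14 = 1.18235e-14
Evidence: 3.47179e-11 + 9.14517e-11 + 1.18235e-14 = 1.26181e-10
P(Class I | x₁,x₂) = 3.47179e-11 / 1.26181e-10 ≈ 0.2751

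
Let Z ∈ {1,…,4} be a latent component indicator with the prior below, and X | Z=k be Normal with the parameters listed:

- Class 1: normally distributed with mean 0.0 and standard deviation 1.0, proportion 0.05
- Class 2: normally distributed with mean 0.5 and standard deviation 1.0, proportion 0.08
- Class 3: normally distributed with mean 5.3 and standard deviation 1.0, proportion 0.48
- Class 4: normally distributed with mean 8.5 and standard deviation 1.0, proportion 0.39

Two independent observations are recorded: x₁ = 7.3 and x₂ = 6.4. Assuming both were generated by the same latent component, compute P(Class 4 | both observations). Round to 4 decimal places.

Posterior ∝ prior × likelihood, so P(k | x) ∝ π_k f_k(x); normalise over all components.
Since both observations come from the same component, the likelihood for component k is f_k(x₁)·f_k(x₂).
  f_1 = [(1/(1.0·√(2π)))·exp(−(7.3−0.0)²/(2·1.0²)) = 0.398942·exp(-26.64500) = 1.06938e-12] × [5.08814e-10] = 5.44117e-22
  f_2 = [(1/(1.0·√(2π)))·exp(−(7.3−0.5)²/(2·1.0²)) = 0.398942·exp(-23.12000) = 3.63096e-11] × [1.10158e-08] = 3.99978e-19
  f_3 = [(1/(1.0·√(2π)))·exp(−(7.3−5.3)²/(2·1.0²)) = 0.398942·exp(-2.00000) = 0.053991] × [0.217852] = 0.011762
  f_4 = [(1/(1.0·√(2π)))·exp(−(7.3−8.5)²/(2·1.0²)) = 0.398942·exp(-0.72000) = 0.194186] × [0.0439836] = 0.008541
Prior × likelihood for each component:
  π_1·f_1 = 0.05 × 5.44117e-22 = 2.72059e-23
  π_2·f_2 = 0.08 × 3.99978e-19 = 3.19983e-20
  π_3·f_3 = 0.48 × 0.011762 = 0.00564578
  π_4·f_4 = 0.39 × 0.008541 = 0.00333099
Evidence: 2.72059e-23 + 3.19983e-20 + 0.00564578 + 0.00333099 = 0.00897677
P(Class 4 | x₁,x₂) = 0.00333099 / 0.00897677 ≈ 0.3711

0.3711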